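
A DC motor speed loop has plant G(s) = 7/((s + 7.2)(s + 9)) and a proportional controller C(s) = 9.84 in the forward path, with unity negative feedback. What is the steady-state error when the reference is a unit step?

The loop is type 0. Static position error constant K_pos = C(0)·G(0) = 9.84·0.108 = 1.063.
Steady-state error to a unit step: e_ss = 1/(1+K_pos) = 1/2.063 = 0.485.

0.485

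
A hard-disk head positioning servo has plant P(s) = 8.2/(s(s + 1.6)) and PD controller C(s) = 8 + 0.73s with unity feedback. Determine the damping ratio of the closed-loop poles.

ζ = 0.468

Forward path: (8 + 0.73s)·8.2/(s(s+1.6)). The closed-loop characteristic equation is s² + (1.6 + 8.2·0.73)s + 8.2·8 = 0.
That is s² + 7.586s + 65.6 = 0, so ω_n = 8.099 rad/s and ζ = 7.586/(2·8.099) = 0.4683.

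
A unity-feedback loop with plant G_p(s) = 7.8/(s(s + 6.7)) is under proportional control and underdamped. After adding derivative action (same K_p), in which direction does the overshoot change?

The derivative term adds K·K_d to the s-coefficient of the characteristic equation, raising 2ζω_n while ω_n is unchanged; ζ increases, so overshoot decreases.

decrease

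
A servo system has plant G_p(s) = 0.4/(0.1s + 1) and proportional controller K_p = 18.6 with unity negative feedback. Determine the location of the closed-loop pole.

s = -84.4

Closed loop: T(s) = K_p·G_p/(1+K_p·G_p) = 7.44/(0.1s + 1 + 7.44), with pole at s = −(1 + 7.44)/0.1 = −84.4.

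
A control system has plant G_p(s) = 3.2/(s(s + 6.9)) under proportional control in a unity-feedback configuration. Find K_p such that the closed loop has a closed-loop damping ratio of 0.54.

Closed-loop characteristic equation: s² + 6.9s + K_p·3.2 = 0.
So ω_n = √(3.2K_p) and 2ζω_n = 6.9, giving ζ = 6.9/(2√(3.2K_p)).
Setting ζ = 0.54: √(3.2K_p) = 6.9/(2·0.54) = 6.389, so K_p = 40.82/3.2 = 12.8.

K_p = 12.8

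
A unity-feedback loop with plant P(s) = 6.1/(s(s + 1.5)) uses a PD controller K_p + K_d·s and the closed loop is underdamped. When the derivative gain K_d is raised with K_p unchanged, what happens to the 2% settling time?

Characteristic equation s² + (1.5 + 6.1K_d)s + 6.1K_p = 0: raising K_d increases ζω_n = (1.5+6.1K_d)/2 while the loop stays underdamped, so T_s ≈ 4/(ζω_n) decreases.

decrease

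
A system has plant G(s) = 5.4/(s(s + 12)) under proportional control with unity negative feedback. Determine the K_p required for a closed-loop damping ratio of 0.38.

Closed-loop characteristic equation: s² + 12s + K_p·5.4 = 0.
So ω_n = √(5.4K_p) and 2ζω_n = 12, giving ζ = 12/(2√(5.4K_p)).
Setting ζ = 0.38: √(5.4K_p) = 12/(2·0.38) = 15.79, so K_p = 249.3/5.4 = 46.2.

K_p = 46.2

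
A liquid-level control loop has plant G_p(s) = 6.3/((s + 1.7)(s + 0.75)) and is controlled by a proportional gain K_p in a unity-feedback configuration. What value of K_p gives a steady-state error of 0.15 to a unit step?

K_p = 1.15

Steady-state error for a unit step on this type-0 loop is 1/(1 + K_p·G_p(0)).
G_p(0) = 4.941. Require 1/(1 + K_p·4.941) = 0.15, so 1 + 4.941·K_p = 6.667.
K_p = (6.667 − 1)/4.941 = 1.15.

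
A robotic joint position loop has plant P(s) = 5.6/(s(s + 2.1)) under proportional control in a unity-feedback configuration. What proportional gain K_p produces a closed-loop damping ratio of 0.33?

K_p = 1.81

Closed-loop characteristic equation: s² + 2.1s + K_p·5.6 = 0.
So ω_n = √(5.6K_p) and 2ζω_n = 2.1, giving ζ = 2.1/(2√(5.6K_p)).
Setting ζ = 0.33: √(5.6K_p) = 2.1/(2·0.33) = 3.182, so K_p = 10.12/5.6 = 1.81.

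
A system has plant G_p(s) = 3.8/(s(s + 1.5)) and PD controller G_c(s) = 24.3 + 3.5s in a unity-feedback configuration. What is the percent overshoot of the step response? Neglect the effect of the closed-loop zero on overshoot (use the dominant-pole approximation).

2.25%

Forward path: (24.3 + 3.5s)·3.8/(s(s+1.5)). The closed-loop characteristic equation is s² + (1.5 + 3.8·3.5)s + 3.8·24.3 = 0.
That is s² + 14.8s + 92.34 = 0, so ω_n = 9.609 rad/s and ζ = 14.8/(2·9.609) = 0.7701.
%OS = 100·exp(−πζ/√(1−ζ²)) = 2.25%.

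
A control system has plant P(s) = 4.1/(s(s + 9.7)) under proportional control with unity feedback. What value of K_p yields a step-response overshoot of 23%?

K_p = 32

From %OS = 100·exp(−πζ/√(1−ζ²)) = 23%, ζ = −ln(0.23)/√(π²+ln²(0.23)) = 0.4237.
Characteristic equation s² + 9.7s + 4.1K_p = 0 gives ζ = 9.7/(2√(4.1K_p)).
Setting ζ = 0.4237: √(4.1K_p) = 9.7/(2·0.4237) = 11.45, so K_p = 131/4.1 = 32.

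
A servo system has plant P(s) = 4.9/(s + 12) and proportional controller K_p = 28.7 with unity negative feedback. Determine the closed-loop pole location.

s = -152.6

Closed-loop transfer function: T(s) = K_p·P(s)/(1 + K_p·P(s)) = 140.6/(s + 12 + 140.6) = 140.6/(s + 152.6).
The closed-loop pole is at s = −152.6.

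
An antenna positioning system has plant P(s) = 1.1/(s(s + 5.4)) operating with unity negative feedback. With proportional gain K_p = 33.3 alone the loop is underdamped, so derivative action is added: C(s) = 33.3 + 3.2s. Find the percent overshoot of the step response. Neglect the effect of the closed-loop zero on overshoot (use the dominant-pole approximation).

Forward path: (33.3 + 3.2s)·1.1/(s(s+5.4)). The closed-loop characteristic equation is s² + (5.4 + 1.1·3.2)s + 1.1·33.3 = 0.
That is s² + 8.92s + 36.63 = 0, so ω_n = 6.052 rad/s and ζ = 8.92/(2·6.052) = 0.7369.
%OS = 100·exp(−πζ/√(1−ζ²)) = 3.26%.

3.26%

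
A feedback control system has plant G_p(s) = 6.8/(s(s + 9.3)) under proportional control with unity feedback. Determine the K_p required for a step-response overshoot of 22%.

K_p = 16.9

From %OS = 100·exp(−πζ/√(1−ζ²)) = 22%, ζ = −ln(0.22)/√(π²+ln²(0.22)) = 0.4342.
Characteristic equation s² + 9.3s + 6.8K_p = 0 gives ζ = 9.3/(2√(6.8K_p)).
Setting ζ = 0.4342: √(6.8K_p) = 9.3/(2·0.4342) = 10.71, so K_p = 114.7/6.8 = 16.9.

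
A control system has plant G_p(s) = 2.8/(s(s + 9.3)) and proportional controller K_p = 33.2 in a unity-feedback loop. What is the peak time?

Closed-loop characteristic equation: s² + 9.3s + 92.96 = 0, so ω_n = 9.642 rad/s and ζ = 9.3/(2·9.642) = 0.4823.
Damped frequency ω_d = ω_n√(1−ζ²) = 8.446 rad/s, so peak time T_p = π/ω_d = 0.372 s.

T_p = 0.372 s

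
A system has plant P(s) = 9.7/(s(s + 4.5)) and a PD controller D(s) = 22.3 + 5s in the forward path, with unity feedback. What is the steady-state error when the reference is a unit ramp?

0.0208

The loop has one pole at the origin (type 1). Velocity error constant K_v = lim_{s→0} s·D(s)P(s) = 22.3·9.7/4.5 = 48.07.
Steady-state error to a unit ramp: e_ss = 1/K_v = 0.0208.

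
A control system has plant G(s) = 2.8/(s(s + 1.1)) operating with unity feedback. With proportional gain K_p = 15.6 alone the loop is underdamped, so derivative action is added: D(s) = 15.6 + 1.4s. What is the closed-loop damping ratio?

Forward path: (15.6 + 1.4s)·2.8/(s(s+1.1)). The closed-loop characteristic equation is s² + (1.1 + 2.8·1.4)s + 2.8·15.6 = 0.
That is s² + 5.02s + 43.68 = 0, so ω_n = 6.609 rad/s and ζ = 5.02/(2·6.609) = 0.3798.

ζ = 0.38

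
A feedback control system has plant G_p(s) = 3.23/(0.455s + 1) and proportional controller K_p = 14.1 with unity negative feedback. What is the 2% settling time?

T_s ≈ 0.0391 s

Closed loop: T(s) = K_p·G_p/(1+K_p·G_p) = 45.54/(0.455s + 1 + 45.54), with pole at s = −(1 + 45.54)/0.455 = −102.3.
τ = 1/102.3 = 0.009776 s, so 2% settling time ≈ 4τ = 0.0391 s.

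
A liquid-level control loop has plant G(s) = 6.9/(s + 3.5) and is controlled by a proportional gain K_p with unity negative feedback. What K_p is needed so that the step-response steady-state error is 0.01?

K_p = 50.2

Steady-state error for a unit step on this type-0 loop is 1/(1 + K_p·G(0)).
G(0) = 1.971. Require 1/(1 + K_p·1.971) = 0.01, so 1 + 1.971·K_p = 100.
K_p = (100 − 1)/1.971 = 50.2.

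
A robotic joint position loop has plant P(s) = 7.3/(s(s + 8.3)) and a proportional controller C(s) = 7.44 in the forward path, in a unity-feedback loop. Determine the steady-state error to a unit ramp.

0.153

The loop has one pole at the origin (type 1). Velocity error constant K_v = lim_{s→0} s·C(s)P(s) = 7.44·7.3/8.3 = 6.544.
Steady-state error to a unit ramp: e_ss = 1/K_v = 0.153.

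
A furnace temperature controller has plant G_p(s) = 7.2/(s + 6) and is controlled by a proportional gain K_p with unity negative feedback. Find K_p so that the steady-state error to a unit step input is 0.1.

For a type-0 loop with proportional control, e_ss = 1/(1 + K_p·G_p(0)).
G_p(0) = 1.2. Require 1/(1 + K_p·1.2) = 0.1, so 1 + 1.2·K_p = 10.
K_p = (10 − 1)/1.2 = 7.5.

K_p = 7.5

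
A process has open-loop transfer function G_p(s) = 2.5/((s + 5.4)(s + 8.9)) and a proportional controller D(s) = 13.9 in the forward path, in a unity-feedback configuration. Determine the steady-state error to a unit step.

0.58

The loop is type 0. Static position error constant K_pos = D(0)·G_p(0) = 13.9·0.05202 = 0.7231.
Steady-state error to a unit step: e_ss = 1/(1+K_pos) = 1/1.723 = 0.58.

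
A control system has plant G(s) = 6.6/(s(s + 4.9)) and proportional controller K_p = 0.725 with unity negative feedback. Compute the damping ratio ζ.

1 + K_p·G(s) = 0 gives s² + 4.9s + 4.785 = 0.
Matching s² + 2ζω_n s + ω_n²: ω_n = √4.785 = 2.187 rad/s and 2ζω_n = 4.9, so ζ = 4.9/(2·2.187) = 1.12.

ζ = 1.12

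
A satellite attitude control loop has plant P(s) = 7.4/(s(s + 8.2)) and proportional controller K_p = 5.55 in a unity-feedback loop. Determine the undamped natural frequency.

ω_n = 6.41 rad/s

1 + K_p·P(s) = 0 gives s² + 8.2s + 41.07 = 0.
So ω_n² = 41.07 ⇒ ω_n = 6.409 rad/s, and ζ = 8.2/(2ω_n) = 0.64.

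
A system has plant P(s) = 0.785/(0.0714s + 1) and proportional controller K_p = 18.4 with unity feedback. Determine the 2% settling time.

T_s ≈ 0.0185 s

Closed loop: T(s) = K_p·P/(1+K_p·P) = 14.44/(0.0714s + 1 + 14.44), with pole at s = −(1 + 14.44)/0.0714 = −216.3.
τ = 1/216.3 = 0.004623 s, so 2% settling time ≈ 4τ = 0.0185 s.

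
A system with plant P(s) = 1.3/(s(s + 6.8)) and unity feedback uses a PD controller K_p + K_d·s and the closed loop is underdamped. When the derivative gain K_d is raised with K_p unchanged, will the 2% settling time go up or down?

decrease

Characteristic equation s² + (6.8 + 1.3K_d)s + 1.3K_p = 0: raising K_d increases ζω_n = (6.8+1.3K_d)/2 while the loop stays underdamped, so T_s ≈ 4/(ζω_n) decreases.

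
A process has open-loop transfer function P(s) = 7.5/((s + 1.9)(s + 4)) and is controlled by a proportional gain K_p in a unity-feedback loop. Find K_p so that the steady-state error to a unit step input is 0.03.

K_p = 32.8

Steady-state error for a unit step on this type-0 loop is 1/(1 + K_p·P(0)).
P(0) = 0.9868. Require 1/(1 + K_p·0.9868) = 0.03, so 1 + 0.9868·K_p = 33.33.
K_p = (33.33 − 1)/0.9868 = 32.8.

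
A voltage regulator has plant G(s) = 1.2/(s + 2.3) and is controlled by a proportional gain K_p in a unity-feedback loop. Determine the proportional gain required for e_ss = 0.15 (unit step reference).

K_p = 10.9

The loop is type 0, so e_ss(step) = 1/(1 + K_pos) with K_pos = K_p·G(0).
G(0) = 0.5217. Require 1/(1 + K_p·0.5217) = 0.15, so 1 + 0.5217·K_p = 6.667.
K_p = (6.667 − 1)/0.5217 = 10.9.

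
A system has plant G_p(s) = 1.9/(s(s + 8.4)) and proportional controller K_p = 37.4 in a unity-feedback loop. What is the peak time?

T_p = 0.43 s

From 1 + K_pG_p(s) = 0: s² + 8.4s + 71.06 = 0 ⇒ ω_n = 8.43, ζ = 0.4982.
Damped frequency ω_d = ω_n√(1−ζ²) = 7.309 rad/s, so peak time T_p = π/ω_d = 0.43 s.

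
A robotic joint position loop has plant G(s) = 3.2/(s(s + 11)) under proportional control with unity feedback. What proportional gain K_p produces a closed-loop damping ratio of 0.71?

K_p = 18.8

Closed-loop characteristic equation: s² + 11s + K_p·3.2 = 0.
So ω_n = √(3.2K_p) and 2ζω_n = 11, giving ζ = 11/(2√(3.2K_p)).
Setting ζ = 0.71: √(3.2K_p) = 11/(2·0.71) = 7.746, so K_p = 60.01/3.2 = 18.8.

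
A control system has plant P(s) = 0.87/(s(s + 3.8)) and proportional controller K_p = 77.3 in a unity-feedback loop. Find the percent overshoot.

The closed-loop denominator s² + 3.8s + 67.25 gives ω_n = √67.25 = 8.201 and ζ = 3.8/(2ω_n) = 0.2317.
%OS = 100·exp(−πζ/√(1−ζ²)) = 100·exp(−π·0.2317/√0.9463) = 47.3%.

47.3%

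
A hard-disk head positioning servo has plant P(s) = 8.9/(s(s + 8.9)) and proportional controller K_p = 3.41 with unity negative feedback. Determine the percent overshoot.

From 1 + K_pP(s) = 0: s² + 8.9s + 30.35 = 0 ⇒ ω_n = 5.509, ζ = 0.8078.
%OS = 100·exp(−πζ/√(1−ζ²)) = 100·exp(−π·0.8078/√0.3475) = 1.35%.

1.35%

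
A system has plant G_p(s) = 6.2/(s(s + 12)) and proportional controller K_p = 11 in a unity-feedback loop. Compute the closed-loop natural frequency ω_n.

The closed-loop denominator is s(s+12) + 11·6.2 = s² + 12s + 68.2.
Matching s² + 2ζω_n s + ω_n²: ω_n = √68.2 = 8.258 rad/s and 2ζω_n = 12, so ζ = 12/(2·8.258) = 0.727.

ω_n = 8.26 rad/s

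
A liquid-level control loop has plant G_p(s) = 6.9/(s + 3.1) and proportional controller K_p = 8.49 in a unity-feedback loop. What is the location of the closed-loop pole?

s = -61.68

Closed-loop transfer function: T(s) = K_p·G_p(s)/(1 + K_p·G_p(s)) = 58.58/(s + 3.1 + 58.58) = 58.58/(s + 61.68).
The closed-loop pole is at s = −61.68.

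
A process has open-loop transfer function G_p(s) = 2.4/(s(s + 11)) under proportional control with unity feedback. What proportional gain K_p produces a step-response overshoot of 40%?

K_p = 161

From %OS = 100·exp(−πζ/√(1−ζ²)) = 40%, ζ = −ln(0.4)/√(π²+ln²(0.4)) = 0.28.
Characteristic equation s² + 11s + 2.4K_p = 0 gives ζ = 11/(2√(2.4K_p)).
Setting ζ = 0.28: √(2.4K_p) = 11/(2·0.28) = 19.64, so K_p = 385.8/2.4 = 161.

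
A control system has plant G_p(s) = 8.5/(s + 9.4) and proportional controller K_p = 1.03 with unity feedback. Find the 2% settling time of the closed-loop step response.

Closed-loop transfer function: T(s) = K_p·G_p(s)/(1 + K_p·G_p(s)) = 8.755/(s + 9.4 + 8.755) = 8.755/(s + 18.16).
Time constant τ = 1/18.16 = 0.05508 s, so the 2% settling time is about 4τ = 0.22 s.

T_s ≈ 0.22 s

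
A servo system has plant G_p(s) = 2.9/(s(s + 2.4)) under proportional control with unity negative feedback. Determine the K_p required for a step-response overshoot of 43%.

From %OS = 100·exp(−πζ/√(1−ζ²)) = 43%, ζ = −ln(0.43)/√(π²+ln²(0.43)) = 0.2594.
Characteristic equation s² + 2.4s + 2.9K_p = 0 gives ζ = 2.4/(2√(2.9K_p)).
Setting ζ = 0.2594: √(2.9K_p) = 2.4/(2·0.2594) = 4.625, so K_p = 21.39/2.9 = 7.38.

K_p = 7.38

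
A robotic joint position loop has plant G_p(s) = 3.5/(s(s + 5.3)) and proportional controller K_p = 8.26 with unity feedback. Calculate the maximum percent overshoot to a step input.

16.9%

Closed-loop characteristic equation: s² + 5.3s + 28.91 = 0, so ω_n = 5.377 rad/s and ζ = 5.3/(2·5.377) = 0.4929.
%OS = 100·exp(−πζ/√(1−ζ²)) = 100·exp(−π·0.4929/√0.7571) = 16.9%.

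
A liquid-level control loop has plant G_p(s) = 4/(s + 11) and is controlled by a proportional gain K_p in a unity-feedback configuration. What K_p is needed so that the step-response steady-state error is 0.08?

The loop is type 0, so e_ss(step) = 1/(1 + K_pos) with K_pos = K_p·G_p(0).
G_p(0) = 0.3636. Require 1/(1 + K_p·0.3636) = 0.08, so 1 + 0.3636·K_p = 12.5.
K_p = (12.5 − 1)/0.3636 = 31.6.

K_p = 31.6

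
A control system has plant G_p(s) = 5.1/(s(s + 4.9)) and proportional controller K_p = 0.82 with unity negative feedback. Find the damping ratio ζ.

ζ = 1.2

1 + K_p·G_p(s) = 0 gives s² + 4.9s + 4.182 = 0.
So ω_n² = 4.182 ⇒ ω_n = 2.045 rad/s, and ζ = 4.9/(2ω_n) = 1.2.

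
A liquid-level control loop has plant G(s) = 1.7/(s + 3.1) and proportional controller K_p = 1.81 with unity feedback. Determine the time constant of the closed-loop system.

τ = 0.162 s

Closed-loop transfer function: T(s) = K_p·G(s)/(1 + K_p·G(s)) = 3.077/(s + 3.1 + 3.077) = 3.077/(s + 6.177).
Time constant τ = 1/6.177 = 0.162 s.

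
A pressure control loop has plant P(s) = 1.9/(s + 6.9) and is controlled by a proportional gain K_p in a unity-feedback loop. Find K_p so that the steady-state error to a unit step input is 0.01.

K_p = 360

Steady-state error for a unit step on this type-0 loop is 1/(1 + K_p·P(0)).
P(0) = 0.2754. Require 1/(1 + K_p·0.2754) = 0.01, so 1 + 0.2754·K_p = 100.
K_p = (100 − 1)/0.2754 = 360.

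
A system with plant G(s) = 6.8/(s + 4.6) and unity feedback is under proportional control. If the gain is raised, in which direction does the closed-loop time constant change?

The closed-loop bandwidth 4.6+K_p·6.8 grows with K_p, so τ shrinks.

decrease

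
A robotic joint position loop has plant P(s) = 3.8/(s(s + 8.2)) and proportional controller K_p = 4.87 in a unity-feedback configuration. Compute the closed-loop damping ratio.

ζ = 0.953

1 + K_p·P(s) = 0 gives s² + 8.2s + 18.51 = 0.
So ω_n² = 18.51 ⇒ ω_n = 4.302 rad/s, and ζ = 8.2/(2ω_n) = 0.953.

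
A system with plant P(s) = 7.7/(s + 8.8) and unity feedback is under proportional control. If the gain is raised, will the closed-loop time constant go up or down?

The closed-loop bandwidth 8.8+K_p·7.7 grows with K_p, so τ shrinks.

decrease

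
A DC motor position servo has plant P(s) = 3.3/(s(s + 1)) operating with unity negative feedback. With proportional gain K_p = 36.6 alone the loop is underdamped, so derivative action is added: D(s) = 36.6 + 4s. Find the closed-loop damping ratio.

Forward path: (36.6 + 4s)·3.3/(s(s+1)). The closed-loop characteristic equation is s² + (1 + 3.3·4)s + 3.3·36.6 = 0.
That is s² + 14.2s + 120.8 = 0, so ω_n = 10.99 rad/s and ζ = 14.2/(2·10.99) = 0.646.

ζ = 0.646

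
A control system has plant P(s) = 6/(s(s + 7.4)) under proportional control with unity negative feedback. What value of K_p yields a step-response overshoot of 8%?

K_p = 5.81

From %OS = 100·exp(−πζ/√(1−ζ²)) = 8%, ζ = −ln(0.08)/√(π²+ln²(0.08)) = 0.6266.
Characteristic equation s² + 7.4s + 6K_p = 0 gives ζ = 7.4/(2√(6K_p)).
Setting ζ = 0.6266: √(6K_p) = 7.4/(2·0.6266) = 5.905, so K_p = 34.87/6 = 5.81.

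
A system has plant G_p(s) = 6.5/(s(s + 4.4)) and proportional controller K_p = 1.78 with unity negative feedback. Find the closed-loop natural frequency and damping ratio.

The closed-loop denominator is s(s+4.4) + 1.78·6.5 = s² + 4.4s + 11.57.
Matching s² + 2ζω_n s + ω_n²: ω_n = √11.57 = 3.401 rad/s and 2ζω_n = 4.4, so ζ = 4.4/(2·3.401) = 0.647.

ω_n = 3.4 rad/s, ζ = 0.647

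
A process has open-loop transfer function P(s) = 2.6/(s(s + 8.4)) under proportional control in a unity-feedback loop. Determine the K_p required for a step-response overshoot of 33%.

From %OS = 100·exp(−πζ/√(1−ζ²)) = 33%, ζ = −ln(0.33)/√(π²+ln²(0.33)) = 0.3328.
Characteristic equation s² + 8.4s + 2.6K_p = 0 gives ζ = 8.4/(2√(2.6K_p)).
Setting ζ = 0.3328: √(2.6K_p) = 8.4/(2·0.3328) = 12.62, so K_p = 159.3/2.6 = 61.3.

K_p = 61.3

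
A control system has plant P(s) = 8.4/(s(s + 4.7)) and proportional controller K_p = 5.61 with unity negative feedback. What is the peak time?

Closed-loop characteristic equation: s² + 4.7s + 47.12 = 0, so ω_n = 6.865 rad/s and ζ = 4.7/(2·6.865) = 0.3423.
Damped frequency ω_d = ω_n√(1−ζ²) = 6.45 rad/s, so peak time T_p = π/ω_d = 0.487 s.

T_p = 0.487 s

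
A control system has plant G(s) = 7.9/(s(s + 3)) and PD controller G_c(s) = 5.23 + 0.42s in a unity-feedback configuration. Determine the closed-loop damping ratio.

ζ = 0.491

Forward path: (5.23 + 0.42s)·7.9/(s(s+3)). The closed-loop characteristic equation is s² + (3 + 7.9·0.42)s + 7.9·5.23 = 0.
That is s² + 6.318s + 41.32 = 0, so ω_n = 6.428 rad/s and ζ = 6.318/(2·6.428) = 0.4915.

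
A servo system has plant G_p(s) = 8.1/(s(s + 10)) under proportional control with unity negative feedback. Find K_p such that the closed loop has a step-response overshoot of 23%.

K_p = 17.2

From %OS = 100·exp(−πζ/√(1−ζ²)) = 23%, ζ = −ln(0.23)/√(π²+ln²(0.23)) = 0.4237.
Characteristic equation s² + 10s + 8.1K_p = 0 gives ζ = 10/(2√(8.1K_p)).
Setting ζ = 0.4237: √(8.1K_p) = 10/(2·0.4237) = 11.8, so K_p = 139.2/8.1 = 17.2.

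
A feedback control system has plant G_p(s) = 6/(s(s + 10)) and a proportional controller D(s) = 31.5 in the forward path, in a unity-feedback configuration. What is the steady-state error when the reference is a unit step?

0

The open loop D(s)G_p(s) has a pole at the origin (type 1), so the static position error constant is infinite and e_ss = 1/(1+∞) = 0.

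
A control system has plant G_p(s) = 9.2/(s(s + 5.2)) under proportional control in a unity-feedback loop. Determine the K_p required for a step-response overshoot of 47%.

From %OS = 100·exp(−πζ/√(1−ζ²)) = 47%, ζ = −ln(0.47)/√(π²+ln²(0.47)) = 0.2337.
Characteristic equation s² + 5.2s + 9.2K_p = 0 gives ζ = 5.2/(2√(9.2K_p)).
Setting ζ = 0.2337: √(9.2K_p) = 5.2/(2·0.2337) = 11.13, so K_p = 123.8/9.2 = 13.5.

K_p = 13.5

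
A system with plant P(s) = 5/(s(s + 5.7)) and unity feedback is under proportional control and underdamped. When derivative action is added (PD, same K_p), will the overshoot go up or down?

decrease

With PD the characteristic equation becomes s² + (a + K·K_d)s + K·K_p = 0; the damping term grows, ζ rises, overshoot falls.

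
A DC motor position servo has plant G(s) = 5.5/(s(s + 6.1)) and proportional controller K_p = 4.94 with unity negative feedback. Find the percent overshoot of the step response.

10.4%

From 1 + K_pG(s) = 0: s² + 6.1s + 27.17 = 0 ⇒ ω_n = 5.212, ζ = 0.5851.
%OS = 100·exp(−πζ/√(1−ζ²)) = 100·exp(−π·0.5851/√0.6576) = 10.4%.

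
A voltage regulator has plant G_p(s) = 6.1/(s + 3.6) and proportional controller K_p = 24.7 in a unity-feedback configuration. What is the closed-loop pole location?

s = -154.3

Closed-loop transfer function: T(s) = K_p·G_p(s)/(1 + K_p·G_p(s)) = 150.7/(s + 3.6 + 150.7) = 150.7/(s + 154.3).
The closed-loop pole is at s = −154.3.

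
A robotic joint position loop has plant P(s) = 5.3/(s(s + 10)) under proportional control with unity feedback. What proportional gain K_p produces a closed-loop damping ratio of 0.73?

Closed-loop characteristic equation: s² + 10s + K_p·5.3 = 0.
So ω_n = √(5.3K_p) and 2ζω_n = 10, giving ζ = 10/(2√(5.3K_p)).
Setting ζ = 0.73: √(5.3K_p) = 10/(2·0.73) = 6.849, so K_p = 46.91/5.3 = 8.85.

K_p = 8.85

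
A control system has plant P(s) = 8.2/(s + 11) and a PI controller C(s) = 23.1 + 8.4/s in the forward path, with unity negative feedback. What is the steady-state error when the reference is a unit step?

0

The open loop C(s)P(s) has a pole at the origin (type 1), so the static position error constant is infinite and e_ss = 1/(1+∞) = 0.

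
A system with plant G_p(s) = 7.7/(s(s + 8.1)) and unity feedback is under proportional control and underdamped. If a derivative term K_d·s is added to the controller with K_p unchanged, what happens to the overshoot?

The derivative term adds K·K_d to the s-coefficient of the characteristic equation, raising 2ζω_n while ω_n is unchanged; ζ increases, so overshoot decreases.

decrease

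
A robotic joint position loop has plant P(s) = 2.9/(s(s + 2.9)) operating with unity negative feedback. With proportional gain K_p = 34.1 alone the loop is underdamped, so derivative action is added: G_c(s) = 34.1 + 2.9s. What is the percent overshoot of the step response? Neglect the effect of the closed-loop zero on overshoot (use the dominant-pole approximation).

Forward path: (34.1 + 2.9s)·2.9/(s(s+2.9)). The closed-loop characteristic equation is s² + (2.9 + 2.9·2.9)s + 2.9·34.1 = 0.
That is s² + 11.31s + 98.89 = 0, so ω_n = 9.944 rad/s and ζ = 11.31/(2·9.944) = 0.5687.
%OS = 100·exp(−πζ/√(1−ζ²)) = 11.4%.

11.4%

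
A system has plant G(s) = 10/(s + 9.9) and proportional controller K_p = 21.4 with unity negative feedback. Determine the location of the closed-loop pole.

s = -223.9

Closed-loop transfer function: T(s) = K_p·G(s)/(1 + K_p·G(s)) = 214/(s + 9.9 + 214) = 214/(s + 223.9).
The closed-loop pole is at s = −223.9.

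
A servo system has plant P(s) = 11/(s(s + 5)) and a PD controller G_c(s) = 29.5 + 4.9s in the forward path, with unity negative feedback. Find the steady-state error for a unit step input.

0

The open loop G_c(s)P(s) has a pole at the origin (type 1), so the static position error constant is infinite and e_ss = 1/(1+∞) = 0.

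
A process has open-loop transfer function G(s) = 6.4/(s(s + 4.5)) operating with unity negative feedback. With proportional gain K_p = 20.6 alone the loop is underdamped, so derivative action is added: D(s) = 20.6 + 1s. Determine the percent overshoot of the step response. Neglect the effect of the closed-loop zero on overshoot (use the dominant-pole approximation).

Forward path: (20.6 + 1s)·6.4/(s(s+4.5)). The closed-loop characteristic equation is s² + (4.5 + 6.4·1)s + 6.4·20.6 = 0.
That is s² + 10.9s + 131.8 = 0, so ω_n = 11.48 rad/s and ζ = 10.9/(2·11.48) = 0.4746.
%OS = 100·exp(−πζ/√(1−ζ²)) = 18.4%.

18.4%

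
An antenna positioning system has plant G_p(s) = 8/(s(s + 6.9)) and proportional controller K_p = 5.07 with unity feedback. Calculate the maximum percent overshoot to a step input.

From 1 + K_pG_p(s) = 0: s² + 6.9s + 40.56 = 0 ⇒ ω_n = 6.369, ζ = 0.5417.
%OS = 100·exp(−πζ/√(1−ζ²)) = 100·exp(−π·0.5417/√0.7065) = 13.2%.

13.2%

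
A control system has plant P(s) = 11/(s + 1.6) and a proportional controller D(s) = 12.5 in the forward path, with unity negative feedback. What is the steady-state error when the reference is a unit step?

0.0115

The loop is type 0. Static position error constant K_pos = D(0)·P(0) = 12.5·6.875 = 85.94.
Steady-state error to a unit step: e_ss = 1/(1+K_pos) = 1/86.94 = 0.0115.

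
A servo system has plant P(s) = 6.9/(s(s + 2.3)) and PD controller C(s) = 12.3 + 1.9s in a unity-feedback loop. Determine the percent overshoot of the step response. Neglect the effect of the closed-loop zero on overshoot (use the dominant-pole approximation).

0.829%

Forward path: (12.3 + 1.9s)·6.9/(s(s+2.3)). The closed-loop characteristic equation is s² + (2.3 + 6.9·1.9)s + 6.9·12.3 = 0.
That is s² + 15.41s + 84.87 = 0, so ω_n = 9.212 rad/s and ζ = 15.41/(2·9.212) = 0.8364.
%OS = 100·exp(−πζ/√(1−ζ²)) = 0.829%.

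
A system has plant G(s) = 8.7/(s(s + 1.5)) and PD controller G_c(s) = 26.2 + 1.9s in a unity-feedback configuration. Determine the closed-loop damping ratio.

ζ = 0.597

Forward path: (26.2 + 1.9s)·8.7/(s(s+1.5)). The closed-loop characteristic equation is s² + (1.5 + 8.7·1.9)s + 8.7·26.2 = 0.
That is s² + 18.03s + 227.9 = 0, so ω_n = 15.1 rad/s and ζ = 18.03/(2·15.1) = 0.5971.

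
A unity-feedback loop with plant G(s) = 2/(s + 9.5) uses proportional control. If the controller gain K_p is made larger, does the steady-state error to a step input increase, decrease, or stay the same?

decrease

The position error constant K_pos = K_p·G(0) grows with K_p, and e_ss = 1/(1+K_pos) falls.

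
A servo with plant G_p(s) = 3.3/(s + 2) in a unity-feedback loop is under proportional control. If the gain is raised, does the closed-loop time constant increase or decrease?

Closed-loop pole is at s = −(2+K_p·3.3); larger K_p moves it further left, so τ = 1/(2+K_p·3.3) decreases.

decrease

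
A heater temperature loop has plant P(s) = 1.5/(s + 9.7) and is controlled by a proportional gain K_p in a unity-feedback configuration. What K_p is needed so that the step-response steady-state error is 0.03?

For a type-0 loop with proportional control, e_ss = 1/(1 + K_p·P(0)).
P(0) = 0.1546. Require 1/(1 + K_p·0.1546) = 0.03, so 1 + 0.1546·K_p = 33.33.
K_p = (33.33 − 1)/0.1546 = 209.

K_p = 209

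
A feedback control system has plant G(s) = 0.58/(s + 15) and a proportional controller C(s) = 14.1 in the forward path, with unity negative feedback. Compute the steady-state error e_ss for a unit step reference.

0.647

The loop is type 0. Static position error constant K_pos = C(0)·G(0) = 14.1·0.03867 = 0.5452.
Steady-state error to a unit step: e_ss = 1/(1+K_pos) = 1/1.545 = 0.647.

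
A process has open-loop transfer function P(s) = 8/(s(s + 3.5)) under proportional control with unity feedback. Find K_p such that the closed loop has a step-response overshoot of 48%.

From %OS = 100·exp(−πζ/√(1−ζ²)) = 48%, ζ = −ln(0.48)/√(π²+ln²(0.48)) = 0.2275.
Characteristic equation s² + 3.5s + 8K_p = 0 gives ζ = 3.5/(2√(8K_p)).
Setting ζ = 0.2275: √(8K_p) = 3.5/(2·0.2275) = 7.692, so K_p = 59.17/8 = 7.4.

K_p = 7.4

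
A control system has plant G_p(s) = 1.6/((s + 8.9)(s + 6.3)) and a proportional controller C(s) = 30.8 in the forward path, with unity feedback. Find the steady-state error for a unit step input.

The loop is type 0. Static position error constant K_pos = C(0)·G_p(0) = 30.8·0.02854 = 0.8789.
Steady-state error to a unit step: e_ss = 1/(1+K_pos) = 1/1.879 = 0.532.

0.532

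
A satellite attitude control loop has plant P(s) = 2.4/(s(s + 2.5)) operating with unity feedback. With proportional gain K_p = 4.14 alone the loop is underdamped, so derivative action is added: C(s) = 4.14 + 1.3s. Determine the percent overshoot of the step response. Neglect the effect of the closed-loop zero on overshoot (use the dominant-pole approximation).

0.207%

Forward path: (4.14 + 1.3s)·2.4/(s(s+2.5)). The closed-loop characteristic equation is s² + (2.5 + 2.4·1.3)s + 2.4·4.14 = 0.
That is s² + 5.62s + 9.936 = 0, so ω_n = 3.152 rad/s and ζ = 5.62/(2·3.152) = 0.8915.
%OS = 100·exp(−πζ/√(1−ζ²)) = 0.207%.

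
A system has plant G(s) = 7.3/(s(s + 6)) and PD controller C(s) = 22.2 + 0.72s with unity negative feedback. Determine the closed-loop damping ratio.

Forward path: (22.2 + 0.72s)·7.3/(s(s+6)). The closed-loop characteristic equation is s² + (6 + 7.3·0.72)s + 7.3·22.2 = 0.
That is s² + 11.26s + 162.1 = 0, so ω_n = 12.73 rad/s and ζ = 11.26/(2·12.73) = 0.4421.

ζ = 0.442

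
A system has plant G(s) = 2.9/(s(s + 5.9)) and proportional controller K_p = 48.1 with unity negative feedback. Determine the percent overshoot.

From 1 + K_pG(s) = 0: s² + 5.9s + 139.5 = 0 ⇒ ω_n = 11.81, ζ = 0.2498.
%OS = 100·exp(−πζ/√(1−ζ²)) = 100·exp(−π·0.2498/√0.9376) = 44.5%.

44.5%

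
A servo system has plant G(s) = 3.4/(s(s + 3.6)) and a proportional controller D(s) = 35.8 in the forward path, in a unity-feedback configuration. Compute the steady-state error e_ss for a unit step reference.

0

The open loop D(s)G(s) has a pole at the origin (type 1), so the static position error constant is infinite and e_ss = 1/(1+∞) = 0.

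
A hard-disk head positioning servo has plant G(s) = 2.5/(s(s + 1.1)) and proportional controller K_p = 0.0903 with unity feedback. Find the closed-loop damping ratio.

ζ = 1.16

The closed-loop denominator is s(s+1.1) + 0.0903·2.5 = s² + 1.1s + 0.2258.
Matching s² + 2ζω_n s + ω_n²: ω_n = √0.2258 = 0.4751 rad/s and 2ζω_n = 1.1, so ζ = 1.1/(2·0.4751) = 1.16.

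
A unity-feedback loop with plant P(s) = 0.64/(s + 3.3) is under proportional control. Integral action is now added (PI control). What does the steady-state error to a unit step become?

Adding integral action puts a pole at s = 0 in the forward path, raising the system type to 1; a type-1 loop has zero steady-state error to a step.

0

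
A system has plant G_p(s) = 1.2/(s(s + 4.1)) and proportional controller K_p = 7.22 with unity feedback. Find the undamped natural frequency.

The closed-loop denominator is s(s+4.1) + 7.22·1.2 = s² + 4.1s + 8.664.
So ω_n² = 8.664 ⇒ ω_n = 2.943 rad/s, and ζ = 4.1/(2ω_n) = 0.696.

ω_n = 2.94 rad/s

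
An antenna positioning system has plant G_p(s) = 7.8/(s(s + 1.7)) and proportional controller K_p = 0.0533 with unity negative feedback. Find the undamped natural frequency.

ω_n = 0.645 rad/s

With unity feedback the closed-loop characteristic equation is s² + 1.7s + 0.0533·7.8 = s² + 1.7s + 0.4157 = 0.
Matching s² + 2ζω_n s + ω_n²: ω_n = √0.4157 = 0.6448 rad/s and 2ζω_n = 1.7, so ζ = 1.7/(2·0.6448) = 1.32.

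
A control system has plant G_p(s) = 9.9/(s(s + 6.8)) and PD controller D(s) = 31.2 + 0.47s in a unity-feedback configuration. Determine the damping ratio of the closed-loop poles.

Forward path: (31.2 + 0.47s)·9.9/(s(s+6.8)). The closed-loop characteristic equation is s² + (6.8 + 9.9·0.47)s + 9.9·31.2 = 0.
That is s² + 11.45s + 308.9 = 0, so ω_n = 17.57 rad/s and ζ = 11.45/(2·17.57) = 0.3258.

ζ = 0.326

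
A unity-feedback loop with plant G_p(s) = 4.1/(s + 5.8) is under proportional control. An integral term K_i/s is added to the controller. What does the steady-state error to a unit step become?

0

Adding integral action puts a pole at s = 0 in the forward path, raising the system type to 1; a type-1 loop has zero steady-state error to a step.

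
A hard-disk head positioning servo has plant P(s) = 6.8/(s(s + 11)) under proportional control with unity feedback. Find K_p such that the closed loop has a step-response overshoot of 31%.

K_p = 36.5

From %OS = 100·exp(−πζ/√(1−ζ²)) = 31%, ζ = −ln(0.31)/√(π²+ln²(0.31)) = 0.3493.
Characteristic equation s² + 11s + 6.8K_p = 0 gives ζ = 11/(2√(6.8K_p)).
Setting ζ = 0.3493: √(6.8K_p) = 11/(2·0.3493) = 15.75, so K_p = 247.9/6.8 = 36.5.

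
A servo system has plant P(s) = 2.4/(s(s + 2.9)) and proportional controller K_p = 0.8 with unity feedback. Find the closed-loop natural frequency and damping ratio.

The closed-loop denominator is s(s+2.9) + 0.8·2.4 = s² + 2.9s + 1.92.
So ω_n² = 1.92 ⇒ ω_n = 1.386 rad/s, and ζ = 2.9/(2ω_n) = 1.05.

ω_n = 1.39 rad/s, ζ = 1.05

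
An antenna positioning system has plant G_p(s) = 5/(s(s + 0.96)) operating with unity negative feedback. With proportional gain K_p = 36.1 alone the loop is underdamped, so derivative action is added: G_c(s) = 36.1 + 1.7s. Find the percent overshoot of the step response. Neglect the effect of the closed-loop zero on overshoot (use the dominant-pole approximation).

30.7%

Forward path: (36.1 + 1.7s)·5/(s(s+0.96)). The closed-loop characteristic equation is s² + (0.96 + 5·1.7)s + 5·36.1 = 0.
That is s² + 9.46s + 180.5 = 0, so ω_n = 13.44 rad/s and ζ = 9.46/(2·13.44) = 0.3521.
%OS = 100·exp(−πζ/√(1−ζ²)) = 30.7%.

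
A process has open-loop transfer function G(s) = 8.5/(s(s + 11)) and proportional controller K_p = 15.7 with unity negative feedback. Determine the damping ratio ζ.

ζ = 0.476

1 + K_p·G(s) = 0 gives s² + 11s + 133.4 = 0.
So ω_n² = 133.4 ⇒ ω_n = 11.55 rad/s, and ζ = 11/(2ω_n) = 0.476.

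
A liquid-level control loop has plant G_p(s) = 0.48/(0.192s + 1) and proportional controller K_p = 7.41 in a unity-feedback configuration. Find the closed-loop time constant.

Closed loop: T(s) = K_p·G_p/(1+K_p·G_p) = 3.557/(0.192s + 1 + 3.557), with pole at s = −(1 + 3.557)/0.192 = −23.73.
Closed-loop time constant τ = 1/23.73 = 0.0421 s.

τ = 0.0421 s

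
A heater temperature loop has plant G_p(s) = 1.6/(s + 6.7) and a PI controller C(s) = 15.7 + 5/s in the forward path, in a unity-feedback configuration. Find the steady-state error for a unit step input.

0

The open loop C(s)G_p(s) has a pole at the origin (type 1), so the static position error constant is infinite and e_ss = 1/(1+∞) = 0.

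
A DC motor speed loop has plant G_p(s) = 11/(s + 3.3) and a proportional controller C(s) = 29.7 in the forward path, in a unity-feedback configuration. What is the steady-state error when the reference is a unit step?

The loop is type 0. Static position error constant K_pos = C(0)·G_p(0) = 29.7·3.333 = 99.
Steady-state error to a unit step: e_ss = 1/(1+K_pos) = 1/100 = 0.01.

0.01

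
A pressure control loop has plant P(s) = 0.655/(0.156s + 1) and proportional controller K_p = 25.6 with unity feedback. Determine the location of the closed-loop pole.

Closed loop: T(s) = K_p·P/(1+K_p·P) = 16.77/(0.156s + 1 + 16.77), with pole at s = −(1 + 16.77)/0.156 = −113.9.

s = -113.9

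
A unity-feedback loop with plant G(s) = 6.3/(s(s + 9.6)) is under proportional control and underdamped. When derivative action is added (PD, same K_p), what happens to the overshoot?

decrease

The derivative term adds K·K_d to the s-coefficient of the characteristic equation, raising 2ζω_n while ω_n is unchanged; ζ increases, so overshoot decreases.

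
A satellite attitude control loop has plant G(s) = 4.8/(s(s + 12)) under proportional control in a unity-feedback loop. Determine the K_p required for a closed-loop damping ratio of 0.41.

Closed-loop characteristic equation: s² + 12s + K_p·4.8 = 0.
So ω_n = √(4.8K_p) and 2ζω_n = 12, giving ζ = 12/(2√(4.8K_p)).
Setting ζ = 0.41: √(4.8K_p) = 12/(2·0.41) = 14.63, so K_p = 214.2/4.8 = 44.6.

K_p = 44.6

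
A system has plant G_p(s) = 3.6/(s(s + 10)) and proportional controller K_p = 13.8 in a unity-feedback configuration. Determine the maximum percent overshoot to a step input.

4.23%

The closed-loop denominator s² + 10s + 49.68 gives ω_n = √49.68 = 7.048 and ζ = 10/(2ω_n) = 0.7094.
%OS = 100·exp(−πζ/√(1−ζ²)) = 100·exp(−π·0.7094/√0.4968) = 4.23%.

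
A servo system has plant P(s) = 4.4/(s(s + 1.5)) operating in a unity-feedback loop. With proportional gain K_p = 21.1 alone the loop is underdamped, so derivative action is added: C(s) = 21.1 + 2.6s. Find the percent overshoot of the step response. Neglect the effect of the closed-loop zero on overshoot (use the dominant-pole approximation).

5.8%

Forward path: (21.1 + 2.6s)·4.4/(s(s+1.5)). The closed-loop characteristic equation is s² + (1.5 + 4.4·2.6)s + 4.4·21.1 = 0.
That is s² + 12.94s + 92.84 = 0, so ω_n = 9.635 rad/s and ζ = 12.94/(2·9.635) = 0.6715.
%OS = 100·exp(−πζ/√(1−ζ²)) = 5.8%.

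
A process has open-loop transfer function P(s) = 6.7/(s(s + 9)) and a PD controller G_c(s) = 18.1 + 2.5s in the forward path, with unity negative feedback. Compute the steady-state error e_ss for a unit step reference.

The open loop G_c(s)P(s) has a pole at the origin (type 1), so the static position error constant is infinite and e_ss = 1/(1+∞) = 0.

0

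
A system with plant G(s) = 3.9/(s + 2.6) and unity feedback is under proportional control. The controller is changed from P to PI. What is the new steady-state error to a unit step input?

0

The integrator makes K_pos = lim_{s→0} C(s)G(s) infinite, so e_ss = 1/(1+K_pos) = 0.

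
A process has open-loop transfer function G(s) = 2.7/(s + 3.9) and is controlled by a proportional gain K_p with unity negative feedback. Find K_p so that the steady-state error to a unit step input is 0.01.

For a type-0 loop with proportional control, e_ss = 1/(1 + K_p·G(0)).
G(0) = 0.6923. Require 1/(1 + K_p·0.6923) = 0.01, so 1 + 0.6923·K_p = 100.
K_p = (100 − 1)/0.6923 = 143.

K_p = 143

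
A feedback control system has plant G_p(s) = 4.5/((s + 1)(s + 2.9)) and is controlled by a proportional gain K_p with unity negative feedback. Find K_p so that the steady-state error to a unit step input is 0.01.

K_p = 63.8

Steady-state error for a unit step on this type-0 loop is 1/(1 + K_p·G_p(0)).
G_p(0) = 1.552. Require 1/(1 + K_p·1.552) = 0.01, so 1 + 1.552·K_p = 100.
K_p = (100 − 1)/1.552 = 63.8.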